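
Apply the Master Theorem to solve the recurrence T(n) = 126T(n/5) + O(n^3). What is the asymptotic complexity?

Master Theorem for T(n) = 126T(n/5) + O(n^3):

a = 126, b = 5, c = 3
log_b(a) = log_5(126) = 3.0050

Case 1: c = 3 < log_5(126) = 3.0050
T(n) = O(n^(log_5 126))

For T(n) = 126T(n/5) + O(n^3): log_5(126) = 3.0050. This is Case 1 of the Master Theorem (c < log_b(a), work dominated by leaves), giving O(n^(log_5 126)).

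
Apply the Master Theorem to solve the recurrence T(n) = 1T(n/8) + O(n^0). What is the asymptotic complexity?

Master Theorem for T(n) = 1T(n/8) + O(n^0):

a = 1, b = 8, c = 0
log_b(a) = log_8(1) = 0.0000

Case 2: c = 0 = log_8(1) = 0.0000
T(n) = O(n^0 log n) = O(log n)

For T(n) = 1T(n/8) + O(n^0): log_8(1) = 0.0000. This is Case 2 of the Master Theorem (c = log_b(a), equal work at all levels), giving O(log n).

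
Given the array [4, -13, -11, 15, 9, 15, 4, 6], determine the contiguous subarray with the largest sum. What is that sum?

Using Kadane's algorithm on [4, -13, -11, 15, 9, 15, 4, 6]:

Scanning through the array:
Position 1 (value -13): max_ending_here = -9, max_so_far = 4
Position 2 (value -11): max_ending_here = -11, max_so_far = 4
Position 3 (value 15): max_ending_here = 15, max_so_far = 15
Position 4 (value 9): max_ending_here = 24, max_so_far = 24
Position 5 (value 15): max_ending_here = 39, max_so_far = 39
Position 6 (value 4): max_ending_here = 43, max_so_far = 43
Position 7 (value 6): max_ending_here = 49, max_so_far = 49

Maximum subarray: [15, 9, 15, 4, 6]
Maximum sum: 49

The maximum subarray is [15, 9, 15, 4, 6] with sum 49. This subarray runs from index 3 to index 7.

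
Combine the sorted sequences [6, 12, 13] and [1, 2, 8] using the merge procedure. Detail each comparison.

Merging process:

Compare 6 vs 1: take 1 from right. Merged: [1]
Compare 6 vs 2: take 2 from right. Merged: [1, 2]
Compare 6 vs 8: take 6 from left. Merged: [1, 2, 6]
Compare 12 vs 8: take 8 from right. Merged: [1, 2, 6, 8]
Append remaining from left: [12, 13]. Merged: [1, 2, 6, 8, 12, 13]

Final merged array: [1, 2, 6, 8, 12, 13]
Total comparisons: 4

The merged array is [1, 2, 6, 8, 12, 13], requiring 4 comparisons. The merge step runs in O(n) time where n is the total number of elements.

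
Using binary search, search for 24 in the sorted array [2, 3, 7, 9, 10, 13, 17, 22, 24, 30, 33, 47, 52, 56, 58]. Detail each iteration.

Binary search for 24 in [2, 3, 7, 9, 10, 13, 17, 22, 24, 30, 33, 47, 52, 56, 58]:

lo=0, hi=14, mid=7, arr[mid]=22 -> 22 < 24, search right half
lo=8, hi=14, mid=11, arr[mid]=47 -> 47 > 24, search left half
lo=8, hi=10, mid=9, arr[mid]=30 -> 30 > 24, search left half
lo=8, hi=8, mid=8, arr[mid]=24 -> Found target at index 8!

Binary search finds 24 at index 8 after 4 comparisons. The search repeatedly halves the search space by comparing with the middle element.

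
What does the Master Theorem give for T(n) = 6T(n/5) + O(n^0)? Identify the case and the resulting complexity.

Master Theorem for T(n) = 6T(n/5) + O(n^0):

a = 6, b = 5, c = 0
log_b(a) = log_5(6) = 1.1133

Case 1: c = 0 < log_5(6) = 1.1133
T(n) = O(n^(log_5 6))

For T(n) = 6T(n/5) + O(n^0): log_5(6) = 1.1133. This is Case 1 of the Master Theorem (c < log_b(a), work dominated by leaves), giving O(n^(log_5 6)).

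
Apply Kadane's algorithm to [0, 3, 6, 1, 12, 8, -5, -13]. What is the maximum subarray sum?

Using Kadane's algorithm on [0, 3, 6, 1, 12, 8, -5, -13]:

Scanning through the array:
Position 1 (value 3): max_ending_here = 3, max_so_far = 3
Position 2 (value 6): max_ending_here = 9, max_so_far = 9
Position 3 (value 1): max_ending_here = 10, max_so_far = 10
Position 4 (value 12): max_ending_here = 22, max_so_far = 22
Position 5 (value 8): max_ending_here = 30, max_so_far = 30
Position 6 (value -5): max_ending_here = 25, max_so_far = 30
Position 7 (value -13): max_ending_here = 12, max_so_far = 30

Maximum subarray: [0, 3, 6, 1, 12, 8]
Maximum sum: 30

The maximum subarray is [0, 3, 6, 1, 12, 8] with sum 30. This subarray runs from index 0 to index 5.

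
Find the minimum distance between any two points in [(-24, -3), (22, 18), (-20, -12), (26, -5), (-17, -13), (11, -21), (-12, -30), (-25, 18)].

Computing all pairwise distances among 8 points:

d((-24, -3), (22, 18)) = 50.5668
d((-24, -3), (-20, -12)) = 9.8489
d((-24, -3), (26, -5)) = 50.04
d((-24, -3), (-17, -13)) = 12.2066
d((-24, -3), (11, -21)) = 39.3573
d((-24, -3), (-12, -30)) = 29.5466
d((-24, -3), (-25, 18)) = 21.0238
d((22, 18), (-20, -12)) = 51.614
d((22, 18), (26, -5)) = 23.3452
d((22, 18), (-17, -13)) = 49.8197
d((22, 18), (11, -21)) = 40.5216
d((22, 18), (-12, -30)) = 58.8218
d((22, 18), (-25, 18)) = 47.0
d((-20, -12), (26, -5)) = 46.5296
d((-20, -12), (-17, -13)) = 3.1623 <-- minimum
d((-20, -12), (11, -21)) = 32.28
d((-20, -12), (-12, -30)) = 19.6977
d((-20, -12), (-25, 18)) = 30.4138
d((26, -5), (-17, -13)) = 43.7379
d((26, -5), (11, -21)) = 21.9317
d((26, -5), (-12, -30)) = 45.4863
d((26, -5), (-25, 18)) = 55.9464
d((-17, -13), (11, -21)) = 29.1204
d((-17, -13), (-12, -30)) = 17.72
d((-17, -13), (-25, 18)) = 32.0156
d((11, -21), (-12, -30)) = 24.6982
d((11, -21), (-25, 18)) = 53.0754
d((-12, -30), (-25, 18)) = 49.7293

Closest pair: (-20, -12) and (-17, -13) with distance 3.1623

The closest pair is (-20, -12) and (-17, -13) with Euclidean distance 3.1623. For 8 points, brute-force pairwise comparison is shown above. For large n, the divide-and-conquer algorithm (sort by x, recurse on halves, check the dividing strip) achieves O(n log n).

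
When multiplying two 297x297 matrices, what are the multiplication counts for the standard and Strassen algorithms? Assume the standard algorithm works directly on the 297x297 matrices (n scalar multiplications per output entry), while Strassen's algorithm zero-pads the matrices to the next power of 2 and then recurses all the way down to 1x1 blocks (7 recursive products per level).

Matrix multiplication for 297x297 matrices:

Strassen's algorithm requires power-of-2 dimensions. Pad 297x297 to 512x512 (next power of 2).

Standard algorithm: 297^3 = 26198073 multiplications
Strassen's algorithm: 7^(log2(512)) = 7^9 = 40353607 multiplications
Difference: 26198073 - 40353607 = -14155534 (Strassen uses MORE here due to padding overhead — for small or just-over-power-of-2 n, padding can outweigh the per-level savings)

Standard: 26198073 multiplications (297^3). Strassen: 40353607 multiplications (7^9, after padding to 512x512). Strassen reduces 8 recursive multiplications to 7 at each level.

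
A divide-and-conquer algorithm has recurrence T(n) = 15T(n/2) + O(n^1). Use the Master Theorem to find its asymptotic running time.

Master Theorem for T(n) = 15T(n/2) + O(n^1):

a = 15, b = 2, c = 1
log_b(a) = log_2(15) = 3.9069

Case 1: c = 1 < log_2(15) = 3.9069
T(n) = O(n^(log_2 15))

For T(n) = 15T(n/2) + O(n^1): log_2(15) = 3.9069. This is Case 1 of the Master Theorem (c < log_b(a), work dominated by leaves), giving O(n^(log_2 15)).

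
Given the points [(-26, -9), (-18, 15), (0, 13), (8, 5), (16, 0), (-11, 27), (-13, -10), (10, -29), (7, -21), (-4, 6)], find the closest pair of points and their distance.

Computing all pairwise distances among 10 points:

d((-26, -9), (-18, 15)) = 25.2982
d((-26, -9), (0, 13)) = 34.0588
d((-26, -9), (8, 5)) = 36.7696
d((-26, -9), (16, 0)) = 42.9535
d((-26, -9), (-11, 27)) = 39.0
d((-26, -9), (-13, -10)) = 13.0384
d((-26, -9), (10, -29)) = 41.1825
d((-26, -9), (7, -21)) = 35.1141
d((-26, -9), (-4, 6)) = 26.6271
d((-18, 15), (0, 13)) = 18.1108
d((-18, 15), (8, 5)) = 27.8568
d((-18, 15), (16, 0)) = 37.1618
d((-18, 15), (-11, 27)) = 13.8924
d((-18, 15), (-13, -10)) = 25.4951
d((-18, 15), (10, -29)) = 52.1536
d((-18, 15), (7, -21)) = 43.8292
d((-18, 15), (-4, 6)) = 16.6433
d((0, 13), (8, 5)) = 11.3137
d((0, 13), (16, 0)) = 20.6155
d((0, 13), (-11, 27)) = 17.8045
d((0, 13), (-13, -10)) = 26.4197
d((0, 13), (10, -29)) = 43.1741
d((0, 13), (7, -21)) = 34.7131
d((0, 13), (-4, 6)) = 8.0623 <-- minimum
d((8, 5), (16, 0)) = 9.434
d((8, 5), (-11, 27)) = 29.0689
d((8, 5), (-13, -10)) = 25.807
d((8, 5), (10, -29)) = 34.0588
d((8, 5), (7, -21)) = 26.0192
d((8, 5), (-4, 6)) = 12.0416
d((16, 0), (-11, 27)) = 38.1838
d((16, 0), (-13, -10)) = 30.6757
d((16, 0), (10, -29)) = 29.6142
d((16, 0), (7, -21)) = 22.8473
d((16, 0), (-4, 6)) = 20.8806
d((-11, 27), (-13, -10)) = 37.054
d((-11, 27), (10, -29)) = 59.808
d((-11, 27), (7, -21)) = 51.264
d((-11, 27), (-4, 6)) = 22.1359
d((-13, -10), (10, -29)) = 29.8329
d((-13, -10), (7, -21)) = 22.8254
d((-13, -10), (-4, 6)) = 18.3576
d((10, -29), (7, -21)) = 8.544
d((10, -29), (-4, 6)) = 37.6962
d((7, -21), (-4, 6)) = 29.1548

Closest pair: (0, 13) and (-4, 6) with distance 8.0623

The closest pair is (0, 13) and (-4, 6) with Euclidean distance 8.0623. For 10 points, brute-force pairwise comparison is shown above. For large n, the divide-and-conquer algorithm (sort by x, recurse on halves, check the dividing strip) achieves O(n log n).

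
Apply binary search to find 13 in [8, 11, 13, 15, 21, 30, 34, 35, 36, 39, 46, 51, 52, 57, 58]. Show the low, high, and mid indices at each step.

Binary search for 13 in [8, 11, 13, 15, 21, 30, 34, 35, 36, 39, 46, 51, 52, 57, 58]:

lo=0, hi=14, mid=7, arr[mid]=35 -> 35 > 13, search left half
lo=0, hi=6, mid=3, arr[mid]=15 -> 15 > 13, search left half
lo=0, hi=2, mid=1, arr[mid]=11 -> 11 < 13, search right half
lo=2, hi=2, mid=2, arr[mid]=13 -> Found target at index 2!

Binary search finds 13 at index 2 after 4 comparisons. The search repeatedly halves the search space by comparing with the middle element.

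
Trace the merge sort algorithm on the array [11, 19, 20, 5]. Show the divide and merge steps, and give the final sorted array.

Merge sort trace:

Split: [11, 19, 20, 5] -> [11, 19] and [20, 5]
  Split: [11, 19] -> [11] and [19]
  Merge: [11] + [19] -> [11, 19]
  Split: [20, 5] -> [20] and [5]
  Merge: [20] + [5] -> [5, 20]
Merge: [11, 19] + [5, 20] -> [5, 11, 19, 20]

Final sorted array: [5, 11, 19, 20]

The merge sort proceeds by recursively splitting the array and merging sorted halves.
After all merges, the sorted array is [5, 11, 19, 20].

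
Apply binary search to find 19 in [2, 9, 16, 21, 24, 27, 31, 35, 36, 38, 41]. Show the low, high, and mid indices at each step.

Binary search for 19 in [2, 9, 16, 21, 24, 27, 31, 35, 36, 38, 41]:

lo=0, hi=10, mid=5, arr[mid]=27 -> 27 > 19, search left half
lo=0, hi=4, mid=2, arr[mid]=16 -> 16 < 19, search right half
lo=3, hi=4, mid=3, arr[mid]=21 -> 21 > 19, search left half
lo=3 > hi=2, target 19 not found

Binary search determines that 19 is not in the array after 3 comparisons. The search space was exhausted without finding the target.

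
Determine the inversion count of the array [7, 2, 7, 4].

Finding inversions in [7, 2, 7, 4]:

(0, 1): arr[0]=7 > arr[1]=2
(0, 3): arr[0]=7 > arr[3]=4
(2, 3): arr[2]=7 > arr[3]=4

Total inversions: 3

The array has 3 inversion(s): (0,1), (0,3), (2,3). Each pair (i,j) satisfies i < j and arr[i] > arr[j].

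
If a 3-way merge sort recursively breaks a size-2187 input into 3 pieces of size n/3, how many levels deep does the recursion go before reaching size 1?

For divide and conquer with division factor 3:

Problem sizes at each level:
Level 0: 2187
Level 1: 729
Level 2: 243
Level 3: 81
Level 4: 27
Level 5: 9
Level 6: 3
Level 7: 1

The root is level 0 and the size-1 base case is level 7 (the tree spans levels 0 through 7, i.e. 8 levels counting the root), so the depth is the number of divisions: log_3(2187) = 7

The recursion tree depth is log_3(2187) = 7. At each level, the problem size is divided by 3, so it takes 7 divisions to reduce to a base case of size 1. The algorithm makes 3 recursive calls at each level.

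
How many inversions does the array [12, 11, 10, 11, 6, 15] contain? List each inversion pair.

Finding inversions in [12, 11, 10, 11, 6, 15]:

(0, 1): arr[0]=12 > arr[1]=11
(0, 2): arr[0]=12 > arr[2]=10
(0, 3): arr[0]=12 > arr[3]=11
(0, 4): arr[0]=12 > arr[4]=6
(1, 2): arr[1]=11 > arr[2]=10
(1, 4): arr[1]=11 > arr[4]=6
(2, 4): arr[2]=10 > arr[4]=6
(3, 4): arr[3]=11 > arr[4]=6

Total inversions: 8

The array has 8 inversion(s): (0,1), (0,2), (0,3), (0,4), (1,2), (1,4), (2,4), (3,4). Each pair (i,j) satisfies i < j and arr[i] > arr[j].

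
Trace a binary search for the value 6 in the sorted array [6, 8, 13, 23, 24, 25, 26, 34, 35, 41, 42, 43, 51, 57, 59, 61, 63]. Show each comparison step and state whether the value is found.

Binary search for 6 in [6, 8, 13, 23, 24, 25, 26, 34, 35, 41, 42, 43, 51, 57, 59, 61, 63]:

lo=0, hi=16, mid=8, arr[mid]=35 -> 35 > 6, search left half
lo=0, hi=7, mid=3, arr[mid]=23 -> 23 > 6, search left half
lo=0, hi=2, mid=1, arr[mid]=8 -> 8 > 6, search left half
lo=0, hi=0, mid=0, arr[mid]=6 -> Found target at index 0!

Binary search finds 6 at index 0 after 4 comparisons. The search repeatedly halves the search space by comparing with the middle element.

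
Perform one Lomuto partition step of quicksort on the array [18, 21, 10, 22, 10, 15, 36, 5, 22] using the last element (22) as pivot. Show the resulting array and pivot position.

Lomuto partition with pivot = 22:

Initial array: [18, 21, 10, 22, 10, 15, 36, 5, 22]

arr[0]=18 <= 22: swap with position 0, array becomes [18, 21, 10, 22, 10, 15, 36, 5, 22]
arr[1]=21 <= 22: swap with position 1, array becomes [18, 21, 10, 22, 10, 15, 36, 5, 22]
arr[2]=10 <= 22: swap with position 2, array becomes [18, 21, 10, 22, 10, 15, 36, 5, 22]
arr[3]=22 <= 22: swap with position 3, array becomes [18, 21, 10, 22, 10, 15, 36, 5, 22]
arr[4]=10 <= 22: swap with position 4, array becomes [18, 21, 10, 22, 10, 15, 36, 5, 22]
arr[5]=15 <= 22: swap with position 5, array becomes [18, 21, 10, 22, 10, 15, 36, 5, 22]
arr[6]=36 > 22: no swap
arr[7]=5 <= 22: swap with position 6, array becomes [18, 21, 10, 22, 10, 15, 5, 36, 22]

Place pivot at position 7: [18, 21, 10, 22, 10, 15, 5, 22, 36]
Pivot position: 7

After partitioning with pivot 22, the array becomes [18, 21, 10, 22, 10, 15, 5, 22, 36]. The pivot is placed at index 7. All elements to the left of the pivot are <= 22, and all elements to the right are > 22.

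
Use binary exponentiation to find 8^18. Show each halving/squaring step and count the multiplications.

Computing 8^18 by squaring (build up from 8^1; each line after the first costs one multiplication):

8^1 = 8
8^2 = (8^1)^2 = 8^2 = 64
8^4 = (8^2)^2 = 64^2 = 4096
8^8 = (8^4)^2 = 4096^2 = 16777216
8^9 = 8 * 8^8 = 8 * 16777216 = 134217728
8^18 = (8^9)^2 = 134217728^2 = 18014398509481984

Result: 18014398509481984
Multiplications needed: 5 (5 lines after 8^1)

8^18 = 18014398509481984. Using exponentiation by squaring, this requires 5 multiplications. The key idea: if the exponent is even, square the half-power; if odd, multiply by the base once.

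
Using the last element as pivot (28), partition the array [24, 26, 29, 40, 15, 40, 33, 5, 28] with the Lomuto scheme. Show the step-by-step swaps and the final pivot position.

Lomuto partition with pivot = 28:

Initial array: [24, 26, 29, 40, 15, 40, 33, 5, 28]

arr[0]=24 <= 28: swap with position 0, array becomes [24, 26, 29, 40, 15, 40, 33, 5, 28]
arr[1]=26 <= 28: swap with position 1, array becomes [24, 26, 29, 40, 15, 40, 33, 5, 28]
arr[2]=29 > 28: no swap
arr[3]=40 > 28: no swap
arr[4]=15 <= 28: swap with position 2, array becomes [24, 26, 15, 40, 29, 40, 33, 5, 28]
arr[5]=40 > 28: no swap
arr[6]=33 > 28: no swap
arr[7]=5 <= 28: swap with position 3, array becomes [24, 26, 15, 5, 29, 40, 33, 40, 28]

Place pivot at position 4: [24, 26, 15, 5, 28, 40, 33, 40, 29]
Pivot position: 4

After partitioning with pivot 28, the array becomes [24, 26, 15, 5, 28, 40, 33, 40, 29]. The pivot is placed at index 4. All elements to the left of the pivot are <= 28, and all elements to the right are > 28.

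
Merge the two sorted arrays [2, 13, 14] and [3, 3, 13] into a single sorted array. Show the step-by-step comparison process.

Merging process:

Compare 2 vs 3: take 2 from left. Merged: [2]
Compare 13 vs 3: take 3 from right. Merged: [2, 3]
Compare 13 vs 3: take 3 from right. Merged: [2, 3, 3]
Compare 13 vs 13: take 13 from left. Merged: [2, 3, 3, 13]
Compare 14 vs 13: take 13 from right. Merged: [2, 3, 3, 13, 13]
Append remaining from left: [14]. Merged: [2, 3, 3, 13, 13, 14]

Final merged array: [2, 3, 3, 13, 13, 14]
Total comparisons: 5

The merged array is [2, 3, 3, 13, 13, 14], requiring 5 comparisons. The merge step runs in O(n) time where n is the total number of elements.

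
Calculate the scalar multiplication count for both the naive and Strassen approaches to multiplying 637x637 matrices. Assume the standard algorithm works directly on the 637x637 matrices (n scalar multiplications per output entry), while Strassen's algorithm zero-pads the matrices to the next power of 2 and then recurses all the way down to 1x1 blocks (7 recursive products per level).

Matrix multiplication for 637x637 matrices:

Strassen's algorithm requires power-of-2 dimensions. Pad 637x637 to 1024x1024 (next power of 2).

Standard algorithm: 637^3 = 258474853 multiplications
Strassen's algorithm: 7^(log2(1024)) = 7^10 = 282475249 multiplications
Difference: 258474853 - 282475249 = -24000396 (Strassen uses MORE here due to padding overhead — for small or just-over-power-of-2 n, padding can outweigh the per-level savings)

Standard: 258474853 multiplications (637^3). Strassen: 282475249 multiplications (7^10, after padding to 1024x1024). Strassen reduces 8 recursive multiplications to 7 at each level.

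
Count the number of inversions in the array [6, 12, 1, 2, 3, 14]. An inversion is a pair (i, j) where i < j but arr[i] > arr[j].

Finding inversions in [6, 12, 1, 2, 3, 14]:

(0, 2): arr[0]=6 > arr[2]=1
(0, 3): arr[0]=6 > arr[3]=2
(0, 4): arr[0]=6 > arr[4]=3
(1, 2): arr[1]=12 > arr[2]=1
(1, 3): arr[1]=12 > arr[3]=2
(1, 4): arr[1]=12 > arr[4]=3

Total inversions: 6

The array has 6 inversion(s): (0,2), (0,3), (0,4), (1,2), (1,3), (1,4). Each pair (i,j) satisfies i < j and arr[i] > arr[j].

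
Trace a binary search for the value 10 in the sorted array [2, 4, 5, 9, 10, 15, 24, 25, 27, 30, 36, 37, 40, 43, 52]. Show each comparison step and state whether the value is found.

Binary search for 10 in [2, 4, 5, 9, 10, 15, 24, 25, 27, 30, 36, 37, 40, 43, 52]:

lo=0, hi=14, mid=7, arr[mid]=25 -> 25 > 10, search left half
lo=0, hi=6, mid=3, arr[mid]=9 -> 9 < 10, search right half
lo=4, hi=6, mid=5, arr[mid]=15 -> 15 > 10, search left half
lo=4, hi=4, mid=4, arr[mid]=10 -> Found target at index 4!

Binary search finds 10 at index 4 after 4 comparisons. The search repeatedly halves the search space by comparing with the middle element.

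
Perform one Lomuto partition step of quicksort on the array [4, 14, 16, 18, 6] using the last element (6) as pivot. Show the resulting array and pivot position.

Lomuto partition with pivot = 6:

Initial array: [4, 14, 16, 18, 6]

arr[0]=4 <= 6: swap with position 0, array becomes [4, 14, 16, 18, 6]
arr[1]=14 > 6: no swap
arr[2]=16 > 6: no swap
arr[3]=18 > 6: no swap

Place pivot at position 1: [4, 6, 16, 18, 14]
Pivot position: 1

After partitioning with pivot 6, the array becomes [4, 6, 16, 18, 14]. The pivot is placed at index 1. All elements to the left of the pivot are <= 6, and all elements to the right are > 6.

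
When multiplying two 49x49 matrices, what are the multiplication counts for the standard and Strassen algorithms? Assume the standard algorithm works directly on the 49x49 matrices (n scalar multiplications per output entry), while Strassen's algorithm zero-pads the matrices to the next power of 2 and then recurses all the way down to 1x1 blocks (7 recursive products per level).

Matrix multiplication for 49x49 matrices:

Strassen's algorithm requires power-of-2 dimensions. Pad 49x49 to 64x64 (next power of 2).

Standard algorithm: 49^3 = 117649 multiplications
Strassen's algorithm: 7^(log2(64)) = 7^6 = 117649 multiplications
Savings: 117649 - 117649 = 0 multiplications

Standard: 117649 multiplications (49^3). Strassen: 117649 multiplications (7^6, after padding to 64x64). Strassen reduces 8 recursive multiplications to 7 at each level.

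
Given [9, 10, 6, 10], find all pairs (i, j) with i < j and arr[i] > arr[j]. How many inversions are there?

Finding inversions in [9, 10, 6, 10]:

(0, 2): arr[0]=9 > arr[2]=6
(1, 2): arr[1]=10 > arr[2]=6

Total inversions: 2

The array has 2 inversion(s): (0,2), (1,2). Each pair (i,j) satisfies i < j and arr[i] > arr[j].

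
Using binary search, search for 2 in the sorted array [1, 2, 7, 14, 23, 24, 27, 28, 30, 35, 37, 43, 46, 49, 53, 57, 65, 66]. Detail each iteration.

Binary search for 2 in [1, 2, 7, 14, 23, 24, 27, 28, 30, 35, 37, 43, 46, 49, 53, 57, 65, 66]:

lo=0, hi=17, mid=8, arr[mid]=30 -> 30 > 2, search left half
lo=0, hi=7, mid=3, arr[mid]=14 -> 14 > 2, search left half
lo=0, hi=2, mid=1, arr[mid]=2 -> Found target at index 1!

Binary search finds 2 at index 1 after 3 comparisons. The search repeatedly halves the search space by comparing with the middle element.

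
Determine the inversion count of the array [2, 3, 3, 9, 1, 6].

Finding inversions in [2, 3, 3, 9, 1, 6]:

(0, 4): arr[0]=2 > arr[4]=1
(1, 4): arr[1]=3 > arr[4]=1
(2, 4): arr[2]=3 > arr[4]=1
(3, 4): arr[3]=9 > arr[4]=1
(3, 5): arr[3]=9 > arr[5]=6

Total inversions: 5

The array has 5 inversion(s): (0,4), (1,4), (2,4), (3,4), (3,5). Each pair (i,j) satisfies i < j and arr[i] > arr[j].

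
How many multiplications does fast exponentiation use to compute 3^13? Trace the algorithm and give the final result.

Computing 3^13 by squaring (build up from 3^1; each line after the first costs one multiplication):

3^1 = 3
3^2 = (3^1)^2 = 3^2 = 9
3^3 = 3 * 3^2 = 3 * 9 = 27
3^6 = (3^3)^2 = 27^2 = 729
3^12 = (3^6)^2 = 729^2 = 531441
3^13 = 3 * 3^12 = 3 * 531441 = 1594323

Result: 1594323
Multiplications needed: 5 (5 lines after 3^1)

3^13 = 1594323. Using exponentiation by squaring, this requires 5 multiplications. The key idea: if the exponent is even, square the half-power; if odd, multiply by the base once.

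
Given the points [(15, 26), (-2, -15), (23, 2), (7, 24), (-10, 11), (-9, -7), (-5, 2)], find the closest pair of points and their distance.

Computing all pairwise distances among 7 points:

d((15, 26), (-2, -15)) = 44.3847
d((15, 26), (23, 2)) = 25.2982
d((15, 26), (7, 24)) = 8.2462 <-- minimum
d((15, 26), (-10, 11)) = 29.1548
d((15, 26), (-9, -7)) = 40.8044
d((15, 26), (-5, 2)) = 31.241
d((-2, -15), (23, 2)) = 30.2324
d((-2, -15), (7, 24)) = 40.025
d((-2, -15), (-10, 11)) = 27.2029
d((-2, -15), (-9, -7)) = 10.6301
d((-2, -15), (-5, 2)) = 17.2627
d((23, 2), (7, 24)) = 27.2029
d((23, 2), (-10, 11)) = 34.2053
d((23, 2), (-9, -7)) = 33.2415
d((23, 2), (-5, 2)) = 28.0
d((7, 24), (-10, 11)) = 21.4009
d((7, 24), (-9, -7)) = 34.8855
d((7, 24), (-5, 2)) = 25.0599
d((-10, 11), (-9, -7)) = 18.0278
d((-10, 11), (-5, 2)) = 10.2956
d((-9, -7), (-5, 2)) = 9.8489

Closest pair: (15, 26) and (7, 24) with distance 8.2462

The closest pair is (15, 26) and (7, 24) with Euclidean distance 8.2462. For 7 points, brute-force pairwise comparison is shown above. For large n, the divide-and-conquer algorithm (sort by x, recurse on halves, check the dividing strip) achieves O(n log n).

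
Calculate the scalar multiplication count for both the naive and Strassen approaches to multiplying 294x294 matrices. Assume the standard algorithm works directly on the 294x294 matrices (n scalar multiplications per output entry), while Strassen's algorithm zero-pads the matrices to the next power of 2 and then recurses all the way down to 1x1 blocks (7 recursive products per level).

Matrix multiplication for 294x294 matrices:

Strassen's algorithm requires power-of-2 dimensions. Pad 294x294 to 512x512 (next power of 2).

Standard algorithm: 294^3 = 25412184 multiplications
Strassen's algorithm: 7^(log2(512)) = 7^9 = 40353607 multiplications
Difference: 25412184 - 40353607 = -14941423 (Strassen uses MORE here due to padding overhead — for small or just-over-power-of-2 n, padding can outweigh the per-level savings)

Standard: 25412184 multiplications (294^3). Strassen: 40353607 multiplications (7^9, after padding to 512x512). Strassen reduces 8 recursive multiplications to 7 at each level.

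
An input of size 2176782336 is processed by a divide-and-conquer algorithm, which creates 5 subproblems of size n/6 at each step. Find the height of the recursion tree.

For divide and conquer with division factor 6:

Problem sizes at each level:
Level 0: 2176782336
Level 1: 362797056
Level 2: 60466176
Level 3: 10077696
Level 4: 1679616
Level 5: 279936
Level 6: 46656
Level 7: 7776
Level 8: 1296
Level 9: 216
Level 10: 36
Level 11: 6
Level 12: 1

The root is level 0 and the size-1 base case is level 12 (the tree spans levels 0 through 12, i.e. 13 levels counting the root), so the depth is the number of divisions: log_6(2176782336) = 12

The recursion tree depth is log_6(2176782336) = 12. At each level, the problem size is divided by 6, so it takes 12 divisions to reduce to a base case of size 1. The algorithm makes 5 recursive calls at each level.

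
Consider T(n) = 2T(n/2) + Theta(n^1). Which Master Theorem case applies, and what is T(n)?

Master Theorem for T(n) = 2T(n/2) + O(n^1):

a = 2, b = 2, c = 1
log_b(a) = log_2(2) = 1.0000

Case 2: c = 1 = log_2(2) = 1.0000
T(n) = O(n^1 log n) = O(n log n)

For T(n) = 2T(n/2) + O(n^1): log_2(2) = 1.0000. This is Case 2 of the Master Theorem (c = log_b(a), equal work at all levels), giving O(n log n).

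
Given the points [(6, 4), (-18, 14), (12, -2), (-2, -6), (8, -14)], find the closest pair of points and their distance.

Computing all pairwise distances among 5 points:

d((6, 4), (-18, 14)) = 26.0
d((6, 4), (12, -2)) = 8.4853 <-- minimum
d((6, 4), (-2, -6)) = 12.8062
d((6, 4), (8, -14)) = 18.1108
d((-18, 14), (12, -2)) = 34.0
d((-18, 14), (-2, -6)) = 25.6125
d((-18, 14), (8, -14)) = 38.2099
d((12, -2), (-2, -6)) = 14.5602
d((12, -2), (8, -14)) = 12.6491
d((-2, -6), (8, -14)) = 12.8062

Closest pair: (6, 4) and (12, -2) with distance 8.4853

The closest pair is (6, 4) and (12, -2) with Euclidean distance 8.4853. For 5 points, brute-force pairwise comparison is shown above. For large n, the divide-and-conquer algorithm (sort by x, recurse on halves, check the dividing strip) achieves O(n log n).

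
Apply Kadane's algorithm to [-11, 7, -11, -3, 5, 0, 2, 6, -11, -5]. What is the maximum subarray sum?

Using Kadane's algorithm on [-11, 7, -11, -3, 5, 0, 2, 6, -11, -5]:

Scanning through the array:
Position 1 (value 7): max_ending_here = 7, max_so_far = 7
Position 2 (value -11): max_ending_here = -4, max_so_far = 7
Position 3 (value -3): max_ending_here = -3, max_so_far = 7
Position 4 (value 5): max_ending_here = 5, max_so_far = 7
Position 5 (value 0): max_ending_here = 5, max_so_far = 7
Position 6 (value 2): max_ending_here = 7, max_so_far = 7
Position 7 (value 6): max_ending_here = 13, max_so_far = 13
Position 8 (value -11): max_ending_here = 2, max_so_far = 13
Position 9 (value -5): max_ending_here = -3, max_so_far = 13

Maximum subarray: [5, 0, 2, 6]
Maximum sum: 13

The maximum subarray is [5, 0, 2, 6] with sum 13. This subarray runs from index 4 to index 7.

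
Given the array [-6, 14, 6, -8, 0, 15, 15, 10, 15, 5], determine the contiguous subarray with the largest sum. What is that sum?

Using Kadane's algorithm on [-6, 14, 6, -8, 0, 15, 15, 10, 15, 5]:

Scanning through the array:
Position 1 (value 14): max_ending_here = 14, max_so_far = 14
Position 2 (value 6): max_ending_here = 20, max_so_far = 20
Position 3 (value -8): max_ending_here = 12, max_so_far = 20
Position 4 (value 0): max_ending_here = 12, max_so_far = 20
Position 5 (value 15): max_ending_here = 27, max_so_far = 27
Position 6 (value 15): max_ending_here = 42, max_so_far = 42
Position 7 (value 10): max_ending_here = 52, max_so_far = 52
Position 8 (value 15): max_ending_here = 67, max_so_far = 67
Position 9 (value 5): max_ending_here = 72, max_so_far = 72

Maximum subarray: [14, 6, -8, 0, 15, 15, 10, 15, 5]
Maximum sum: 72

The maximum subarray is [14, 6, -8, 0, 15, 15, 10, 15, 5] with sum 72. This subarray runs from index 1 to index 9.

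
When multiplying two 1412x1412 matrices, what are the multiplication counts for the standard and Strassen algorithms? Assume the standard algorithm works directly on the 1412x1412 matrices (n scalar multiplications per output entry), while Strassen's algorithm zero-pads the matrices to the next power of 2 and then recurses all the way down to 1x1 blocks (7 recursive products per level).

Matrix multiplication for 1412x1412 matrices:

Strassen's algorithm requires power-of-2 dimensions. Pad 1412x1412 to 2048x2048 (next power of 2).

Standard algorithm: 1412^3 = 2815166528 multiplications
Strassen's algorithm: 7^(log2(2048)) = 7^11 = 1977326743 multiplications
Savings: 2815166528 - 1977326743 = 837839785 multiplications

Standard: 2815166528 multiplications (1412^3). Strassen: 1977326743 multiplications (7^11, after padding to 2048x2048). Strassen reduces 8 recursive multiplications to 7 at each level.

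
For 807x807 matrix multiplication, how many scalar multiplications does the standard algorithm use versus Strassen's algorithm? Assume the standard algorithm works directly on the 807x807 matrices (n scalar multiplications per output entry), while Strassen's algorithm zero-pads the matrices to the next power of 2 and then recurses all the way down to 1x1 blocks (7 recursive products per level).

Matrix multiplication for 807x807 matrices:

Strassen's algorithm requires power-of-2 dimensions. Pad 807x807 to 1024x1024 (next power of 2).

Standard algorithm: 807^3 = 525557943 multiplications
Strassen's algorithm: 7^(log2(1024)) = 7^10 = 282475249 multiplications
Savings: 525557943 - 282475249 = 243082694 multiplications

Standard: 525557943 multiplications (807^3). Strassen: 282475249 multiplications (7^10, after padding to 1024x1024). Strassen reduces 8 recursive multiplications to 7 at each level.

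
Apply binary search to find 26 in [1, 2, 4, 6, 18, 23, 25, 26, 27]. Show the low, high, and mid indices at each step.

Binary search for 26 in [1, 2, 4, 6, 18, 23, 25, 26, 27]:

lo=0, hi=8, mid=4, arr[mid]=18 -> 18 < 26, search right half
lo=5, hi=8, mid=6, arr[mid]=25 -> 25 < 26, search right half
lo=7, hi=8, mid=7, arr[mid]=26 -> Found target at index 7!

Binary search finds 26 at index 7 after 3 comparisons. The search repeatedly halves the search space by comparing with the middle element.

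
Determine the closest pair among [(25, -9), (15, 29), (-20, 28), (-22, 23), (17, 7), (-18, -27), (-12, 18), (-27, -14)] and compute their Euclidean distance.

Computing all pairwise distances among 8 points:

d((25, -9), (15, 29)) = 39.2938
d((25, -9), (-20, 28)) = 58.258
d((25, -9), (-22, 23)) = 56.8595
d((25, -9), (17, 7)) = 17.8885
d((25, -9), (-18, -27)) = 46.6154
d((25, -9), (-12, 18)) = 45.8039
d((25, -9), (-27, -14)) = 52.2398
d((15, 29), (-20, 28)) = 35.0143
d((15, 29), (-22, 23)) = 37.4833
d((15, 29), (17, 7)) = 22.0907
d((15, 29), (-18, -27)) = 65.0
d((15, 29), (-12, 18)) = 29.1548
d((15, 29), (-27, -14)) = 60.1082
d((-20, 28), (-22, 23)) = 5.3852 <-- minimum
d((-20, 28), (17, 7)) = 42.5441
d((-20, 28), (-18, -27)) = 55.0364
d((-20, 28), (-12, 18)) = 12.8062
d((-20, 28), (-27, -14)) = 42.5793
d((-22, 23), (17, 7)) = 42.1545
d((-22, 23), (-18, -27)) = 50.1597
d((-22, 23), (-12, 18)) = 11.1803
d((-22, 23), (-27, -14)) = 37.3363
d((17, 7), (-18, -27)) = 48.7955
d((17, 7), (-12, 18)) = 31.0161
d((17, 7), (-27, -14)) = 48.7545
d((-18, -27), (-12, 18)) = 45.3982
d((-18, -27), (-27, -14)) = 15.8114
d((-12, 18), (-27, -14)) = 35.3412

Closest pair: (-20, 28) and (-22, 23) with distance 5.3852

The closest pair is (-20, 28) and (-22, 23) with Euclidean distance 5.3852. For 8 points, brute-force pairwise comparison is shown above. For large n, the divide-and-conquer algorithm (sort by x, recurse on halves, check the dividing strip) achieves O(n log n).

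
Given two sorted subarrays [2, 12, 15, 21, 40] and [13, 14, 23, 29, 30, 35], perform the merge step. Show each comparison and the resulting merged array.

Merging process:

Compare 2 vs 13: take 2 from left. Merged: [2]
Compare 12 vs 13: take 12 from left. Merged: [2, 12]
Compare 15 vs 13: take 13 from right. Merged: [2, 12, 13]
Compare 15 vs 14: take 14 from right. Merged: [2, 12, 13, 14]
Compare 15 vs 23: take 15 from left. Merged: [2, 12, 13, 14, 15]
Compare 21 vs 23: take 21 from left. Merged: [2, 12, 13, 14, 15, 21]
Compare 40 vs 23: take 23 from right. Merged: [2, 12, 13, 14, 15, 21, 23]
Compare 40 vs 29: take 29 from right. Merged: [2, 12, 13, 14, 15, 21, 23, 29]
Compare 40 vs 30: take 30 from right. Merged: [2, 12, 13, 14, 15, 21, 23, 29, 30]
Compare 40 vs 35: take 35 from right. Merged: [2, 12, 13, 14, 15, 21, 23, 29, 30, 35]
Append remaining from left: [40]. Merged: [2, 12, 13, 14, 15, 21, 23, 29, 30, 35, 40]

Final merged array: [2, 12, 13, 14, 15, 21, 23, 29, 30, 35, 40]
Total comparisons: 10

The merged array is [2, 12, 13, 14, 15, 21, 23, 29, 30, 35, 40], requiring 10 comparisons. The merge step runs in O(n) time where n is the total number of elements.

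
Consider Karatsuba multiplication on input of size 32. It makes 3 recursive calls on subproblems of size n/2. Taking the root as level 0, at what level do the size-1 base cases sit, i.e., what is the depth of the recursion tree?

For divide and conquer with division factor 2:

Problem sizes at each level:
Level 0: 32
Level 1: 16
Level 2: 8
Level 3: 4
Level 4: 2
Level 5: 1

The root is level 0 and the size-1 base case is level 5 (the tree spans levels 0 through 5, i.e. 6 levels counting the root), so the depth is the number of divisions: log_2(32) = 5

The recursion tree depth is log_2(32) = 5. At each level, the problem size is divided by 2, so it takes 5 divisions to reduce to a base case of size 1. The algorithm makes 3 recursive calls at each level.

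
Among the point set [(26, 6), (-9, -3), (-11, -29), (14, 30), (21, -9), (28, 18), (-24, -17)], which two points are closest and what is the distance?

Computing all pairwise distances among 7 points:

d((26, 6), (-9, -3)) = 36.1386
d((26, 6), (-11, -29)) = 50.9313
d((26, 6), (14, 30)) = 26.8328
d((26, 6), (21, -9)) = 15.8114
d((26, 6), (28, 18)) = 12.1655 <-- minimum
d((26, 6), (-24, -17)) = 55.0364
d((-9, -3), (-11, -29)) = 26.0768
d((-9, -3), (14, 30)) = 40.2244
d((-9, -3), (21, -9)) = 30.5941
d((-9, -3), (28, 18)) = 42.5441
d((-9, -3), (-24, -17)) = 20.5183
d((-11, -29), (14, 30)) = 64.0781
d((-11, -29), (21, -9)) = 37.7359
d((-11, -29), (28, 18)) = 61.0737
d((-11, -29), (-24, -17)) = 17.6918
d((14, 30), (21, -9)) = 39.6232
d((14, 30), (28, 18)) = 18.4391
d((14, 30), (-24, -17)) = 60.4401
d((21, -9), (28, 18)) = 27.8927
d((21, -9), (-24, -17)) = 45.7056
d((28, 18), (-24, -17)) = 62.6817

Closest pair: (26, 6) and (28, 18) with distance 12.1655

The closest pair is (26, 6) and (28, 18) with Euclidean distance 12.1655. For 7 points, brute-force pairwise comparison is shown above. For large n, the divide-and-conquer algorithm (sort by x, recurse on halves, check the dividing strip) achieves O(n log n).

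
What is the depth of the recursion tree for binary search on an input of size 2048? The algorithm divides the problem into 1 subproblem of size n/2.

For divide and conquer with division factor 2:

Problem sizes at each level:
Level 0: 2048
Level 1: 1024
Level 2: 512
Level 3: 256
Level 4: 128
Level 5: 64
Level 6: 32
Level 7: 16
Level 8: 8
Level 9: 4
Level 10: 2
Level 11: 1

The root is level 0 and the size-1 base case is level 11 (the tree spans levels 0 through 11, i.e. 12 levels counting the root), so the depth is the number of divisions: log_2(2048) = 11

The recursion tree depth is log_2(2048) = 11. At each level, the problem size is divided by 2, so it takes 11 divisions to reduce to a base case of size 1. The algorithm makes 1 recursive call at each level.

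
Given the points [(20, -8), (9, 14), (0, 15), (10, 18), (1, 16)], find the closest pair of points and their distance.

Computing all pairwise distances among 5 points:

d((20, -8), (9, 14)) = 24.5967
d((20, -8), (0, 15)) = 30.4795
d((20, -8), (10, 18)) = 27.8568
d((20, -8), (1, 16)) = 30.6105
d((9, 14), (0, 15)) = 9.0554
d((9, 14), (10, 18)) = 4.1231
d((9, 14), (1, 16)) = 8.2462
d((0, 15), (10, 18)) = 10.4403
d((0, 15), (1, 16)) = 1.4142 <-- minimum
d((10, 18), (1, 16)) = 9.2195

Closest pair: (0, 15) and (1, 16) with distance 1.4142

The closest pair is (0, 15) and (1, 16) with Euclidean distance 1.4142. For 5 points, brute-force pairwise comparison is shown above. For large n, the divide-and-conquer algorithm (sort by x, recurse on halves, check the dividing strip) achieves O(n log n).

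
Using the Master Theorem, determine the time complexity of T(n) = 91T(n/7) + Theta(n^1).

Master Theorem for T(n) = 91T(n/7) + O(n^1):

a = 91, b = 7, c = 1
log_b(a) = log_7(91) = 2.3181

Case 1: c = 1 < log_7(91) = 2.3181
T(n) = O(n^(log_7 91))

For T(n) = 91T(n/7) + O(n^1): log_7(91) = 2.3181. This is Case 1 of the Master Theorem (c < log_b(a), work dominated by leaves), giving O(n^(log_7 91)).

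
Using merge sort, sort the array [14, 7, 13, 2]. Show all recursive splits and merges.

Merge sort trace:

Split: [14, 7, 13, 2] -> [14, 7] and [13, 2]
  Split: [14, 7] -> [14] and [7]
  Merge: [14] + [7] -> [7, 14]
  Split: [13, 2] -> [13] and [2]
  Merge: [13] + [2] -> [2, 13]
Merge: [7, 14] + [2, 13] -> [2, 7, 13, 14]

Final sorted array: [2, 7, 13, 14]

The merge sort proceeds by recursively splitting the array and merging sorted halves.
After all merges, the sorted array is [2, 7, 13, 14].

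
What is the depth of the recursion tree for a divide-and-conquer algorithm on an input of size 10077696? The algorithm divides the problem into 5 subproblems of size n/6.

For divide and conquer with division factor 6:

Problem sizes at each level:
Level 0: 10077696
Level 1: 1679616
Level 2: 279936
Level 3: 46656
Level 4: 7776
Level 5: 1296
Level 6: 216
Level 7: 36
Level 8: 6
Level 9: 1

The root is level 0 and the size-1 base case is level 9 (the tree spans levels 0 through 9, i.e. 10 levels counting the root), so the depth is the number of divisions: log_6(10077696) = 9

The recursion tree depth is log_6(10077696) = 9. At each level, the problem size is divided by 6, so it takes 9 divisions to reduce to a base case of size 1. The algorithm makes 5 recursive calls at each level.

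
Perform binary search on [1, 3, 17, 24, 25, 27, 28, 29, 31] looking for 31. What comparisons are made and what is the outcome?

Binary search for 31 in [1, 3, 17, 24, 25, 27, 28, 29, 31]:

lo=0, hi=8, mid=4, arr[mid]=25 -> 25 < 31, search right half
lo=5, hi=8, mid=6, arr[mid]=28 -> 28 < 31, search right half
lo=7, hi=8, mid=7, arr[mid]=29 -> 29 < 31, search right half
lo=8, hi=8, mid=8, arr[mid]=31 -> Found target at index 8!

Binary search finds 31 at index 8 after 4 comparisons. The search repeatedly halves the search space by comparing with the middle element.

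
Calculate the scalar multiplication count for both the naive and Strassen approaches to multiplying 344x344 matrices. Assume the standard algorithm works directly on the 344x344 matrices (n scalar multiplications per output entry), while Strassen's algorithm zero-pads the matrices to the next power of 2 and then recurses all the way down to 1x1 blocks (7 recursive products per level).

Matrix multiplication for 344x344 matrices:

Strassen's algorithm requires power-of-2 dimensions. Pad 344x344 to 512x512 (next power of 2).

Standard algorithm: 344^3 = 40707584 multiplications
Strassen's algorithm: 7^(log2(512)) = 7^9 = 40353607 multiplications
Savings: 40707584 - 40353607 = 353977 multiplications

Standard: 40707584 multiplications (344^3). Strassen: 40353607 multiplications (7^9, after padding to 512x512). Strassen reduces 8 recursive multiplications to 7 at each level.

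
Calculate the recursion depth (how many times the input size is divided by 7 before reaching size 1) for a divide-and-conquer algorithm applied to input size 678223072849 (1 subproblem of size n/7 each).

For divide and conquer with division factor 7:

Problem sizes at each level:
Level 0: 678223072849
Level 1: 96889010407
Level 2: 13841287201
Level 3: 1977326743
Level 4: 282475249
Level 5: 40353607
Level 6: 5764801
Level 7: 823543
Level 8: 117649
Level 9: 16807
Level 10: 2401
Level 11: 343
Level 12: 49
Level 13: 7
Level 14: 1

The root is level 0 and the size-1 base case is level 14 (the tree spans levels 0 through 14, i.e. 15 levels counting the root), so the depth is the number of divisions: log_7(678223072849) = 14

The recursion tree depth is log_7(678223072849) = 14. At each level, the problem size is divided by 7, so it takes 14 divisions to reduce to a base case of size 1. The algorithm makes 1 recursive call at each level.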